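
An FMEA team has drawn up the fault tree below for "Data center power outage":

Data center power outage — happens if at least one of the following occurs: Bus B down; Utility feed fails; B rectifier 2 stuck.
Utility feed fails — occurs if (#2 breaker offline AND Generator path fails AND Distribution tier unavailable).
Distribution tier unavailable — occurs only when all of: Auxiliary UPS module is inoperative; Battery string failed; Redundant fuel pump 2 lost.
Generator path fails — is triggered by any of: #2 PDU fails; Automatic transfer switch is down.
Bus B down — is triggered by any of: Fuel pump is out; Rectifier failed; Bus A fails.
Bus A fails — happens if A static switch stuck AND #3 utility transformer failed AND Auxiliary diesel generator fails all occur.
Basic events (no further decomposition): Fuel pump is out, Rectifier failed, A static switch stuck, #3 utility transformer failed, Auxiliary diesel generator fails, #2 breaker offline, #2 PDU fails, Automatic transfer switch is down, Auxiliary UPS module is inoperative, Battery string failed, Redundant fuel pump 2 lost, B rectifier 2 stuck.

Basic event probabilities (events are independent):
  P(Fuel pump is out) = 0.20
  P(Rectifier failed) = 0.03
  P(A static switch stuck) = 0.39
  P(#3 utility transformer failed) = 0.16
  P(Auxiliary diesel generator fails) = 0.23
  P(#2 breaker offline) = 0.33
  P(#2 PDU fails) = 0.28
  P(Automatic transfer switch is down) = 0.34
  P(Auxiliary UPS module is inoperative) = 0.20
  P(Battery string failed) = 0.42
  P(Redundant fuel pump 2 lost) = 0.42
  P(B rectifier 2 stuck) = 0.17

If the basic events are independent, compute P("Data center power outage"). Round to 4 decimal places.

0.3690

P(Bus A fails) [AND] = 0.39 × 0.16 × 0.23 = 0.014352
P(Bus B down) [OR] = 1 − (1−0.20) × (1−0.03) × (1−0.014352) = 0.235137
P(Generator path fails) [OR] = 1 − (1−0.28) × (1−0.34) = 0.524800
P(Distribution tier unavailable) [AND] = 0.20 × 0.42 × 0.42 = 0.035280
P(Utility feed fails) [AND] = 0.33 × 0.524800 × 0.035280 = 0.006110
P(Data center power outage) [OR] = 1 − (1−0.235137) × (1−0.006110) × (1−0.17) = 0.369043
Rounded to 4 decimal places: P(Data center power outage) ≈ 0.3690.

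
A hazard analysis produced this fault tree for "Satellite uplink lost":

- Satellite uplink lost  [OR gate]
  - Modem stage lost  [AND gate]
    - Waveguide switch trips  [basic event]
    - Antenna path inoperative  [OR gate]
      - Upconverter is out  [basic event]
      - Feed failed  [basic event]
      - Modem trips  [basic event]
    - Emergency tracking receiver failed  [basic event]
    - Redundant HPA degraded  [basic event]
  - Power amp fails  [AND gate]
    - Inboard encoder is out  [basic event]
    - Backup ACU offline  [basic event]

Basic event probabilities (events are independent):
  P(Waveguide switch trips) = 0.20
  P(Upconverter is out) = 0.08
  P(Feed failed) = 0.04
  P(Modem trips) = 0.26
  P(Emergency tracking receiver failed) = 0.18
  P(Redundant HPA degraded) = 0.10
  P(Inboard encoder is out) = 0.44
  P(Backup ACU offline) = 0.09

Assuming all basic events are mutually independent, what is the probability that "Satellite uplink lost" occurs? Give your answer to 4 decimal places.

P(Antenna path inoperative) [OR] = 1 − (1−0.08) × (1−0.04) × (1−0.26) = 0.346432
P(Modem stage lost) [AND] = 0.20 × 0.346432 × 0.18 × 0.10 = 0.001247
P(Power amp fails) [AND] = 0.44 × 0.09 = 0.039600
P(Satellite uplink lost) [OR] = 1 − (1−0.001247) × (1−0.039600) = 0.040798
Rounded to 4 decimal places: P(Satellite uplink lost) ≈ 0.0408.

0.0408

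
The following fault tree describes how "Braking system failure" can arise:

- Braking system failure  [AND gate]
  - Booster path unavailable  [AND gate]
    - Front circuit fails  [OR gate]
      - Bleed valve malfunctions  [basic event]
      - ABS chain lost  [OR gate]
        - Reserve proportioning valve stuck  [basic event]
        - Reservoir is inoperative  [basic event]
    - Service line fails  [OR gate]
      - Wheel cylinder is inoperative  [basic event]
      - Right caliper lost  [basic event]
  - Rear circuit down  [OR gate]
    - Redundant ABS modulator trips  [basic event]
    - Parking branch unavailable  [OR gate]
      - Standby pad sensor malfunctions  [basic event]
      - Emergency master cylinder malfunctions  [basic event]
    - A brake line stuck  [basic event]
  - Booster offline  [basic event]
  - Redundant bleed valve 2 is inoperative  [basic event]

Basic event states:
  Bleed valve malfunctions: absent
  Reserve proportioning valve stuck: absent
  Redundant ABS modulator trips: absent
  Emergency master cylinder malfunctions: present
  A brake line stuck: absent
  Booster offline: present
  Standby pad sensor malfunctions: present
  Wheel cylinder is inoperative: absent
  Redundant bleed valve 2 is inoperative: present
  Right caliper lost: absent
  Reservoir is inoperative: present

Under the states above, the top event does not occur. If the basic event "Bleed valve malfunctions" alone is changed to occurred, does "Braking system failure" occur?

Counterfactual: set "Bleed valve malfunctions" to occurred.
ABS chain lost [OR]: Reserve proportioning valve stuck=not, Reservoir is inoperative=occurs → at least one input occurs → occurs.
Front circuit fails [OR]: Bleed valve malfunctions=occurs, ABS chain lost=occurs → at least one input occurs → occurs.
Service line fails [OR]: Wheel cylinder is inoperative=not, Right caliper lost=not → no input occurs → does not occur.
Booster path unavailable [AND]: Front circuit fails=occurs, Service line fails=not → not all inputs occur → does not occur.
Parking branch unavailable [OR]: Standby pad sensor malfunctions=occurs, Emergency master cylinder malfunctions=occurs → at least one input occurs → occurs.
Rear circuit down [OR]: Redundant ABS modulator trips=not, Parking branch unavailable=occurs, A brake line stuck=not → at least one input occurs → occurs.
Braking system failure [AND]: Booster path unavailable=not, Rear circuit down=occurs, Booster offline=occurs, Redundant bleed valve 2 is inoperative=occurs → not all inputs occur → does not occur.

No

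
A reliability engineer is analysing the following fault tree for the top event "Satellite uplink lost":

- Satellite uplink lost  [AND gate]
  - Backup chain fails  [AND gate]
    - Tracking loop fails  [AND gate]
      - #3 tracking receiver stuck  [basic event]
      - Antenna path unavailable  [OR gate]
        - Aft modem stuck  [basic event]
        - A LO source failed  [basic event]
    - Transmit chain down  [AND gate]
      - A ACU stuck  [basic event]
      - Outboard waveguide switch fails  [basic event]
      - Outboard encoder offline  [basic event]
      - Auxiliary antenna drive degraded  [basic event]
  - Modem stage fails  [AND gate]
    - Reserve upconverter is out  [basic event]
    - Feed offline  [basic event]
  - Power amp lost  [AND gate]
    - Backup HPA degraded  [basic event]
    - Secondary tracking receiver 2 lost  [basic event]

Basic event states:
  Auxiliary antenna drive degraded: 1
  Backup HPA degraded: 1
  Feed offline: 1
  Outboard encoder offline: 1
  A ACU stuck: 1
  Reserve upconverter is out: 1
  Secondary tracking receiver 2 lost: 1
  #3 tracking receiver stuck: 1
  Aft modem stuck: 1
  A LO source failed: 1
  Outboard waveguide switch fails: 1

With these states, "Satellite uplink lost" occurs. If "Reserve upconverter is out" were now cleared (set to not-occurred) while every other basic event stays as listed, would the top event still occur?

No

Counterfactual: set "Reserve upconverter is out" to not occurred.
Antenna path unavailable [OR]: Aft modem stuck=occurs, A LO source failed=occurs → at least one input occurs → occurs.
Tracking loop fails [AND]: #3 tracking receiver stuck=occurs, Antenna path unavailable=occurs → all inputs occur → occurs.
Transmit chain down [AND]: A ACU stuck=occurs, Outboard waveguide switch fails=occurs, Outboard encoder offline=occurs, Auxiliary antenna drive degraded=occurs → all inputs occur → occurs.
Backup chain fails [AND]: Tracking loop fails=occurs, Transmit chain down=occurs → all inputs occur → occurs.
Modem stage fails [AND]: Reserve upconverter is out=not, Feed offline=occurs → not all inputs occur → does not occur.
Power amp lost [AND]: Backup HPA degraded=occurs, Secondary tracking receiver 2 lost=occurs → all inputs occur → occurs.
Satellite uplink lost [AND]: Backup chain fails=occurs, Modem stage fails=not, Power amp lost=occurs → not all inputs occur → does not occur.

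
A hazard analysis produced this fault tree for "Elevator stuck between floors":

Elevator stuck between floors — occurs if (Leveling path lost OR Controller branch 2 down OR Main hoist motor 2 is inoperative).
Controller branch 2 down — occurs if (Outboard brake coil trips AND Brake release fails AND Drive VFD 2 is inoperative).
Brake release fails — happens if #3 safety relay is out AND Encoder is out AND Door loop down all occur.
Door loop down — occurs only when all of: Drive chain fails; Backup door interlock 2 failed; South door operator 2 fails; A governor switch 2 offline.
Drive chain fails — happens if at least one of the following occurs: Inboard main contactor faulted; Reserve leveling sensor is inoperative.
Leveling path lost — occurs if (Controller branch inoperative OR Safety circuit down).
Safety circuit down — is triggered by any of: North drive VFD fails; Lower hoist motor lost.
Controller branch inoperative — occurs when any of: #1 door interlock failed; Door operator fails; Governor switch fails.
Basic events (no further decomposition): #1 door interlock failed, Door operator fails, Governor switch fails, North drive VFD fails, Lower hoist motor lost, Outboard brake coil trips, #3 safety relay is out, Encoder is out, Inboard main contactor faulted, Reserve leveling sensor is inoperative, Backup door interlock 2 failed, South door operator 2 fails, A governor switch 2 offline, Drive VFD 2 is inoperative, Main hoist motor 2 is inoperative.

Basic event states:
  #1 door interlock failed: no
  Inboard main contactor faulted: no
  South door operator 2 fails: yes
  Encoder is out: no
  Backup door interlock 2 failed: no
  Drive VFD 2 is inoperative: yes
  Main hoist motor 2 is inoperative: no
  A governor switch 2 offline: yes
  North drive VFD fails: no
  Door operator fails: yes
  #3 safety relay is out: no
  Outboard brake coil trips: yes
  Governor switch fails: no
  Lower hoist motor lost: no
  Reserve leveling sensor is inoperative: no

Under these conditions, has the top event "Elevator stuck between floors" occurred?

Yes

Controller branch inoperative [OR]: #1 door interlock failed=not, Door operator fails=occurs, Governor switch fails=not → at least one input occurs → occurs.
Safety circuit down [OR]: North drive VFD fails=not, Lower hoist motor lost=not → no input occurs → does not occur.
Leveling path lost [OR]: Controller branch inoperative=occurs, Safety circuit down=not → at least one input occurs → occurs.
Drive chain fails [OR]: Inboard main contactor faulted=not, Reserve leveling sensor is inoperative=not → no input occurs → does not occur.
Door loop down [AND]: Drive chain fails=not, Backup door interlock 2 failed=not, South door operator 2 fails=occurs, A governor switch 2 offline=occurs → not all inputs occur → does not occur.
Brake release fails [AND]: #3 safety relay is out=not, Encoder is out=not, Door loop down=not → not all inputs occur → does not occur.
Controller branch 2 down [AND]: Outboard brake coil trips=occurs, Brake release fails=not, Drive VFD 2 is inoperative=occurs → not all inputs occur → does not occur.
Elevator stuck between floors [OR]: Leveling path lost=occurs, Controller branch 2 down=not, Main hoist motor 2 is inoperative=not → at least one input occurs → occurs.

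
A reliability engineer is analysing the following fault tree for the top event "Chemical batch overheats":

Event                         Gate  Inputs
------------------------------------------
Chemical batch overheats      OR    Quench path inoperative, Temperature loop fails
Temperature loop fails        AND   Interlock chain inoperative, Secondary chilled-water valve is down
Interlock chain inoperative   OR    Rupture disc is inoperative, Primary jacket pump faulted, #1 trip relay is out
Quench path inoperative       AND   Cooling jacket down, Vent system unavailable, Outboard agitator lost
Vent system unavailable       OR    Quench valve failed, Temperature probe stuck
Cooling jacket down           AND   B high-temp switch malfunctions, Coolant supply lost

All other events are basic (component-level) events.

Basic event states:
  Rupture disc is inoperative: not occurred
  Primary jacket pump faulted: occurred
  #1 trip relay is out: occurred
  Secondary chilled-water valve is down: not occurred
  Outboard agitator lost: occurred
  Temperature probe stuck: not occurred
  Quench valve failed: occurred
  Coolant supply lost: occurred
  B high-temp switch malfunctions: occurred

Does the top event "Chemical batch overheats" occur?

Yes

Cooling jacket down [AND]: B high-temp switch malfunctions=occurs, Coolant supply lost=occurs → all inputs occur → occurs.
Vent system unavailable [OR]: Quench valve failed=occurs, Temperature probe stuck=not → at least one input occurs → occurs.
Quench path inoperative [AND]: Cooling jacket down=occurs, Vent system unavailable=occurs, Outboard agitator lost=occurs → all inputs occur → occurs.
Interlock chain inoperative [OR]: Rupture disc is inoperative=not, Primary jacket pump faulted=occurs, #1 trip relay is out=occurs → at least one input occurs → occurs.
Temperature loop fails [AND]: Interlock chain inoperative=occurs, Secondary chilled-water valve is down=not → not all inputs occur → does not occur.
Chemical batch overheats [OR]: Quench path inoperative=occurs, Temperature loop fails=not → at least one input occurs → occurs.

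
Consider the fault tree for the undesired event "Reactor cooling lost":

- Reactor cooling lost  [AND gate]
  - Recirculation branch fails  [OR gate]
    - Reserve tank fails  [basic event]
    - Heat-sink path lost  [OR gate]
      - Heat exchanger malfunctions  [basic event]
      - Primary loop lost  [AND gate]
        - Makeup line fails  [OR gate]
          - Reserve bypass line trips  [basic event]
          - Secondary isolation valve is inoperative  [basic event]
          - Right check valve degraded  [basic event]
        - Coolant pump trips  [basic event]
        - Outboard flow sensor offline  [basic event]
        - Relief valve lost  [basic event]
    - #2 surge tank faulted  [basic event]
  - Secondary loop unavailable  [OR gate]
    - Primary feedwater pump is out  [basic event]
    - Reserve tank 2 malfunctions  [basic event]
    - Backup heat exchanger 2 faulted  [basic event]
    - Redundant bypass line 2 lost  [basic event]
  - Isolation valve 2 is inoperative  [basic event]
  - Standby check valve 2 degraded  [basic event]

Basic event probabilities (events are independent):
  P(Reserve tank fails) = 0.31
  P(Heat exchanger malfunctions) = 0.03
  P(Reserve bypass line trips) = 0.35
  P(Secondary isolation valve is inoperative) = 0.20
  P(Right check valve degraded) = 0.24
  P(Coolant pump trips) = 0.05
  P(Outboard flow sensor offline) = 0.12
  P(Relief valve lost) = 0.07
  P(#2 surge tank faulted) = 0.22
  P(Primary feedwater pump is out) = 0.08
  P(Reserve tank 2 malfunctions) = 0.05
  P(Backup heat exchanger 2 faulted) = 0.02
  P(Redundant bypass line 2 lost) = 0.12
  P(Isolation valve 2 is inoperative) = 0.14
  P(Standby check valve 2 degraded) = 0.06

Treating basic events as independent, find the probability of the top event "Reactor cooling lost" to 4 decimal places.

0.0010

P(Makeup line fails) [OR] = 1 − (1−0.35) × (1−0.20) × (1−0.24) = 0.604800
P(Primary loop lost) [AND] = 0.604800 × 0.05 × 0.12 × 0.07 = 0.000254
P(Heat-sink path lost) [OR] = 1 − (1−0.03) × (1−0.000254) = 0.030246
P(Recirculation branch fails) [OR] = 1 − (1−0.31) × (1−0.030246) × (1−0.22) = 0.478078
P(Secondary loop unavailable) [OR] = 1 − (1−0.08) × (1−0.05) × (1−0.02) × (1−0.12) = 0.246262
P(Reactor cooling lost) [AND] = 0.478078 × 0.246262 × 0.14 × 0.06 = 0.000989
Rounded to 4 decimal places: P(Reactor cooling lost) ≈ 0.0010.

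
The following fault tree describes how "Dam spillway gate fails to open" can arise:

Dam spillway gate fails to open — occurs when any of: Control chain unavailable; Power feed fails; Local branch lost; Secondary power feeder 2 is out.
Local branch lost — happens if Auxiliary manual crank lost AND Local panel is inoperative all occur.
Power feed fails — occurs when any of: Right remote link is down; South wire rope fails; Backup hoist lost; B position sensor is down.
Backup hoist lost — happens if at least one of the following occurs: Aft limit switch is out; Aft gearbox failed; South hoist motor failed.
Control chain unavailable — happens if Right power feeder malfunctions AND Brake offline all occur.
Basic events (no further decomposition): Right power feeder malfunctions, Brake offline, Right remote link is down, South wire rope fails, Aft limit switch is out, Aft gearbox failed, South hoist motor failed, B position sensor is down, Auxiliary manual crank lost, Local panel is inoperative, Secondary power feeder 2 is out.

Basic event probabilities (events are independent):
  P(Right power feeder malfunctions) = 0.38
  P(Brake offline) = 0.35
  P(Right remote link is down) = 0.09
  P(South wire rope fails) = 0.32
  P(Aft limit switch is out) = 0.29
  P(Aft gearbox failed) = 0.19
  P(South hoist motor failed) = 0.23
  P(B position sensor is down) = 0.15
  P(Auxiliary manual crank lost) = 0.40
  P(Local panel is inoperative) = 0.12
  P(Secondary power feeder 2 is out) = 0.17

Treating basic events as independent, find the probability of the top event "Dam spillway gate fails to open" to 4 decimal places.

P(Control chain unavailable) [AND] = 0.38 × 0.35 = 0.133000
P(Backup hoist lost) [OR] = 1 − (1−0.29) × (1−0.19) × (1−0.23) = 0.557173
P(Power feed fails) [OR] = 1 − (1−0.09) × (1−0.32) × (1−0.557173) × (1−0.15) = 0.767082
P(Local branch lost) [AND] = 0.40 × 0.12 = 0.048000
P(Dam spillway gate fails to open) [OR] = 1 − (1−0.133000) × (1−0.767082) × (1−0.048000) × (1−0.17) = 0.840435
Rounded to 4 decimal places: P(Dam spillway gate fails to open) ≈ 0.8404.

0.8404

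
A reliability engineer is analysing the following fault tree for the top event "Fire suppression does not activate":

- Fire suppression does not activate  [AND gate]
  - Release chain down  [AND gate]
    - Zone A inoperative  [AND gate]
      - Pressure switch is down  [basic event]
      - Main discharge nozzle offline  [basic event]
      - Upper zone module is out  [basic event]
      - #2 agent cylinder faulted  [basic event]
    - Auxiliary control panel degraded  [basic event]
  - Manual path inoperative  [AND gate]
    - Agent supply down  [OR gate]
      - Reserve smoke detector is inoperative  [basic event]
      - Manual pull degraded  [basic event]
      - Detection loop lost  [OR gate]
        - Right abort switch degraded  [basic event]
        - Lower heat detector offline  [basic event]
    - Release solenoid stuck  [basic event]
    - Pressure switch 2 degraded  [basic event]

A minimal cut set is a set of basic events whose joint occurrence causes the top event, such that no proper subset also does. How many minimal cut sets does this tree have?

4

Zone A inoperative [AND]: one cut set from each child combined → 1 × 1 × 1 × 1 = 1 cut set(s).
Release chain down [AND]: one cut set from each child combined → 1 × 1 = 1 cut set(s).
Detection loop lost [OR]: union of children's cut sets → 2 cut set(s).
Agent supply down [OR]: union of children's cut sets → 4 cut set(s).
Manual path inoperative [AND]: one cut set from each child combined → 4 × 1 × 1 = 4 cut set(s).
Fire suppression does not activate [AND]: one cut set from each child combined → 1 × 4 = 4 cut set(s).
Minimal cut sets: {#2 agent cylinder faulted, Auxiliary control panel degraded, Main discharge nozzle offline, Pressure switch 2 degraded, Pressure switch is down, Release solenoid stuck, Reserve smoke detector is inoperative, Upper zone module is out}; {#2 agent cylinder faulted, Auxiliary control panel degraded, Main discharge nozzle offline, Manual pull degraded, Pressure switch 2 degraded, Pressure switch is down, Release solenoid stuck, Upper zone module is out}; {#2 agent cylinder faulted, Auxiliary control panel degraded, Main discharge nozzle offline, Pressure switch 2 degraded, Pressure switch is down, Release solenoid stuck, Right abort switch degraded, Upper zone module is out}; {#2 agent cylinder faulted, Auxiliary control panel degraded, Lower heat detector offline, Main discharge nozzle offline, Pressure switch 2 degraded, Pressure switch is down, Release solenoid stuck, Upper zone module is out}.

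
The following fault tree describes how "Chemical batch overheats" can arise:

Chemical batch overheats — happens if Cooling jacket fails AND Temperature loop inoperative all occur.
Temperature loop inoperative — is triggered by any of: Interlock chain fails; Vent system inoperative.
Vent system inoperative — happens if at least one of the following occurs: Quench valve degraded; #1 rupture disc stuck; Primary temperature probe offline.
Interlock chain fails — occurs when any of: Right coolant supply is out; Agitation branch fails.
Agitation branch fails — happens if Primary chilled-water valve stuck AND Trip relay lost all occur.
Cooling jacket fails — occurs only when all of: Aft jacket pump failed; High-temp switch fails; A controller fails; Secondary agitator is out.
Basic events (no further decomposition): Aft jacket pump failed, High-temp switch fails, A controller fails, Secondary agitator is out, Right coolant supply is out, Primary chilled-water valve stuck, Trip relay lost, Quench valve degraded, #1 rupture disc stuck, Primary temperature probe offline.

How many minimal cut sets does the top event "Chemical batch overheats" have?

5

Cooling jacket fails [AND]: one cut set from each child combined → 1 × 1 × 1 × 1 = 1 cut set(s).
Agitation branch fails [AND]: one cut set from each child combined → 1 × 1 = 1 cut set(s).
Interlock chain fails [OR]: union of children's cut sets → 2 cut set(s).
Vent system inoperative [OR]: union of children's cut sets → 3 cut set(s).
Temperature loop inoperative [OR]: union of children's cut sets → 5 cut set(s).
Chemical batch overheats [AND]: one cut set from each child combined → 1 × 5 = 5 cut set(s).
Minimal cut sets: {A controller fails, Aft jacket pump failed, High-temp switch fails, Right coolant supply is out, Secondary agitator is out}; {A controller fails, Aft jacket pump failed, High-temp switch fails, Primary chilled-water valve stuck, Secondary agitator is out, Trip relay lost}; {A controller fails, Aft jacket pump failed, High-temp switch fails, Quench valve degraded, Secondary agitator is out}; {#1 rupture disc stuck, A controller fails, Aft jacket pump failed, High-temp switch fails, Secondary agitator is out}; {A controller fails, Aft jacket pump failed, High-temp switch fails, Primary temperature probe offline, Secondary agitator is out}.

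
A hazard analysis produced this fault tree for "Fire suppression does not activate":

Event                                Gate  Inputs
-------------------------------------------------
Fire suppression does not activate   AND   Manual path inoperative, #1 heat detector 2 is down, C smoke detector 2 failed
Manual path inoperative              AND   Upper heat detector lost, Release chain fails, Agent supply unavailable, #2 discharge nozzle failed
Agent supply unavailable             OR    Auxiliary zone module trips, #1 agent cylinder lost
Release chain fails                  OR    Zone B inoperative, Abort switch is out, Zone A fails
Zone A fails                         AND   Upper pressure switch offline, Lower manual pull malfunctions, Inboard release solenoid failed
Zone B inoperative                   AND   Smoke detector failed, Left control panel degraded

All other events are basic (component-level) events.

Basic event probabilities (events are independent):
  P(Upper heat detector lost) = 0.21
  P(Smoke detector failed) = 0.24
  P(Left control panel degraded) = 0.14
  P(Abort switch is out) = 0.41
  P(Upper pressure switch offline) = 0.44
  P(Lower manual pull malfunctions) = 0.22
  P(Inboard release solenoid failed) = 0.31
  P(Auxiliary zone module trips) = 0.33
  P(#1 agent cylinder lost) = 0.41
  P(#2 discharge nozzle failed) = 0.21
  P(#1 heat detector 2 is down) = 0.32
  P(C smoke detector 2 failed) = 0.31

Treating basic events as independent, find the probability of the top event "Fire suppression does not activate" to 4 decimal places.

0.0012

P(Zone B inoperative) [AND] = 0.24 × 0.14 = 0.033600
P(Zone A fails) [AND] = 0.44 × 0.22 × 0.31 = 0.030008
P(Release chain fails) [OR] = 1 − (1−0.033600) × (1−0.41) × (1−0.030008) = 0.446934
P(Agent supply unavailable) [OR] = 1 − (1−0.33) × (1−0.41) = 0.604700
P(Manual path inoperative) [AND] = 0.21 × 0.446934 × 0.604700 × 0.21 = 0.011919
P(Fire suppression does not activate) [AND] = 0.011919 × 0.32 × 0.31 = 0.001182
Rounded to 4 decimal places: P(Fire suppression does not activate) ≈ 0.0012.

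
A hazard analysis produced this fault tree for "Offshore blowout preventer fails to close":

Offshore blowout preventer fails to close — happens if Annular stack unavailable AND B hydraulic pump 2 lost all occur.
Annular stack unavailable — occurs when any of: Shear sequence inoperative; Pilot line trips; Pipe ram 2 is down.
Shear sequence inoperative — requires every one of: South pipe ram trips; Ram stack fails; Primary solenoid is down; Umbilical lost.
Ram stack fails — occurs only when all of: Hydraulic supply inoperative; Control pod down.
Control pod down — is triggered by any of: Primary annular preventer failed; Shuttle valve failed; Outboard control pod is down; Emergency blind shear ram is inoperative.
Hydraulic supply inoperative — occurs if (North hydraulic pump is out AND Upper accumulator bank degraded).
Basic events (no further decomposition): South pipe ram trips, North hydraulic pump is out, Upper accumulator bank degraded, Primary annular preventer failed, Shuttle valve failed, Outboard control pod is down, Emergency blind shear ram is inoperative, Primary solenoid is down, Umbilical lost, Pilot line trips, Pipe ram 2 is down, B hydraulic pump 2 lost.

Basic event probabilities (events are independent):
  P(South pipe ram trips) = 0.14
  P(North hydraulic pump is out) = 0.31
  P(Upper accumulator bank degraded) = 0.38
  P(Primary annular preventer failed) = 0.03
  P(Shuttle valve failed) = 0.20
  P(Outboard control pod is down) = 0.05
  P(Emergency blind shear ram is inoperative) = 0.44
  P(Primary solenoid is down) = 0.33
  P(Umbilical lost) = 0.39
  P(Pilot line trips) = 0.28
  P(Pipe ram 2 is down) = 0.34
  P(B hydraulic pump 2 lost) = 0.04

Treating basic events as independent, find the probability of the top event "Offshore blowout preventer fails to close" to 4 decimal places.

P(Hydraulic supply inoperative) [AND] = 0.31 × 0.38 = 0.117800
P(Control pod down) [OR] = 1 − (1−0.03) × (1−0.20) × (1−0.05) × (1−0.44) = 0.587168
P(Ram stack fails) [AND] = 0.117800 × 0.587168 = 0.069168
P(Shear sequence inoperative) [AND] = 0.14 × 0.069168 × 0.33 × 0.39 = 0.001246
P(Annular stack unavailable) [OR] = 1 − (1−0.001246) × (1−0.28) × (1−0.34) = 0.525392
P(Offshore blowout preventer fails to close) [AND] = 0.525392 × 0.04 = 0.021016
Rounded to 4 decimal places: P(Offshore blowout preventer fails to close) ≈ 0.0210.

0.0210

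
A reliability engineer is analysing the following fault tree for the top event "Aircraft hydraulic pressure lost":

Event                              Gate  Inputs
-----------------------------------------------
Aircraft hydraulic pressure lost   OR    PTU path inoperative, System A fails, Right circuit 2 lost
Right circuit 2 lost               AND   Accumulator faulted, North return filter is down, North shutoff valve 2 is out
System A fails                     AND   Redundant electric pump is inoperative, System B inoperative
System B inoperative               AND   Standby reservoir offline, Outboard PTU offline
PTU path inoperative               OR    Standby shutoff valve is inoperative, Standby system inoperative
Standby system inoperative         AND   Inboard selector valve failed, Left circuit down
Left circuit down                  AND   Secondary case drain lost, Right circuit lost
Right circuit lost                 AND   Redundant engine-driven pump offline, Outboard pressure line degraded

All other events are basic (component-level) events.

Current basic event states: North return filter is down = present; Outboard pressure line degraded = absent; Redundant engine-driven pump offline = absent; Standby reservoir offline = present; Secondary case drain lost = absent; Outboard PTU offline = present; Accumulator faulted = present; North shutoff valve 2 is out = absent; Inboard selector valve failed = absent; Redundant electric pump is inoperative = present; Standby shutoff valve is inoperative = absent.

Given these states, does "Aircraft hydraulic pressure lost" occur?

Right circuit lost [AND]: Redundant engine-driven pump offline=not, Outboard pressure line degraded=not → not all inputs occur → does not occur.
Left circuit down [AND]: Secondary case drain lost=not, Right circuit lost=not → not all inputs occur → does not occur.
Standby system inoperative [AND]: Inboard selector valve failed=not, Left circuit down=not → not all inputs occur → does not occur.
PTU path inoperative [OR]: Standby shutoff valve is inoperative=not, Standby system inoperative=not → no input occurs → does not occur.
System B inoperative [AND]: Standby reservoir offline=occurs, Outboard PTU offline=occurs → all inputs occur → occurs.
System A fails [AND]: Redundant electric pump is inoperative=occurs, System B inoperative=occurs → all inputs occur → occurs.
Right circuit 2 lost [AND]: Accumulator faulted=occurs, North return filter is down=occurs, North shutoff valve 2 is out=not → not all inputs occur → does not occur.
Aircraft hydraulic pressure lost [OR]: PTU path inoperative=not, System A fails=occurs, Right circuit 2 lost=not → at least one input occurs → occurs.

Yes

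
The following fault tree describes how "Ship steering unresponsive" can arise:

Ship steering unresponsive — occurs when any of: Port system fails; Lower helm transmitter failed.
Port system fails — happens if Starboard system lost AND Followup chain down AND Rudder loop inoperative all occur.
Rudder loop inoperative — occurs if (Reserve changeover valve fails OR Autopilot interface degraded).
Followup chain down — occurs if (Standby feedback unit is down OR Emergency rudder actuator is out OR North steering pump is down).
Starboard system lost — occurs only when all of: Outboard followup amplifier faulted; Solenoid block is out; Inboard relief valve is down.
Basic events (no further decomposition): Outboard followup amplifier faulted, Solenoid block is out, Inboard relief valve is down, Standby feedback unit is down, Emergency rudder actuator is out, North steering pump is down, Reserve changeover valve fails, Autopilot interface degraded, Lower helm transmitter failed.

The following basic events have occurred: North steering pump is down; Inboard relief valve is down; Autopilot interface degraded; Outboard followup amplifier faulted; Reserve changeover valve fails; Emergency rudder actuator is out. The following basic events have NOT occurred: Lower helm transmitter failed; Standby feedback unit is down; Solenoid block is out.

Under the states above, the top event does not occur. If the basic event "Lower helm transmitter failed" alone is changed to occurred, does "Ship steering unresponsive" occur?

Counterfactual: set "Lower helm transmitter failed" to occurred.
Starboard system lost [AND]: Outboard followup amplifier faulted=occurs, Solenoid block is out=not, Inboard relief valve is down=occurs → not all inputs occur → does not occur.
Followup chain down [OR]: Standby feedback unit is down=not, Emergency rudder actuator is out=occurs, North steering pump is down=occurs → at least one input occurs → occurs.
Rudder loop inoperative [OR]: Reserve changeover valve fails=occurs, Autopilot interface degraded=occurs → at least one input occurs → occurs.
Port system fails [AND]: Starboard system lost=not, Followup chain down=occurs, Rudder loop inoperative=occurs → not all inputs occur → does not occur.
Ship steering unresponsive [OR]: Port system fails=not, Lower helm transmitter failed=occurs → at least one input occurs → occurs.

Yes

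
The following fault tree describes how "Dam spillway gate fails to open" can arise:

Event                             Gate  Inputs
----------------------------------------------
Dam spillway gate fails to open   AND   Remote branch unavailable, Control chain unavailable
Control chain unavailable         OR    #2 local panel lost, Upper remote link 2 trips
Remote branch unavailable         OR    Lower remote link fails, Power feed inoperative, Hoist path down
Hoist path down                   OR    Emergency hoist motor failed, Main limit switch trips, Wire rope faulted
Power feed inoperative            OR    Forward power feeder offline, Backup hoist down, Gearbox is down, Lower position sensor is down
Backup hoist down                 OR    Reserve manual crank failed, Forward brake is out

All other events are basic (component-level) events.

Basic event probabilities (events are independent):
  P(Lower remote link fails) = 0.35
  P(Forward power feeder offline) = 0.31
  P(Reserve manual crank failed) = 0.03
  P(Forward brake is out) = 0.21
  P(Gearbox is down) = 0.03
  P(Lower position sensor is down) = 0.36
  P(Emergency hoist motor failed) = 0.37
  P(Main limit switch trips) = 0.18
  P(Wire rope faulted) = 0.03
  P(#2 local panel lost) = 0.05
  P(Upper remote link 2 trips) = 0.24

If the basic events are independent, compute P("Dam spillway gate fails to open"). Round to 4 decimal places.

P(Backup hoist down) [OR] = 1 − (1−0.03) × (1−0.21) = 0.233700
P(Power feed inoperative) [OR] = 1 − (1−0.31) × (1−0.233700) × (1−0.03) × (1−0.36) = 0.671754
P(Hoist path down) [OR] = 1 − (1−0.37) × (1−0.18) × (1−0.03) = 0.498898
P(Remote branch unavailable) [OR] = 1 − (1−0.35) × (1−0.671754) × (1−0.498898) = 0.893085
P(Control chain unavailable) [OR] = 1 − (1−0.05) × (1−0.24) = 0.278000
P(Dam spillway gate fails to open) [AND] = 0.893085 × 0.278000 = 0.248278
Rounded to 4 decimal places: P(Dam spillway gate fails to open) ≈ 0.2483.

0.2483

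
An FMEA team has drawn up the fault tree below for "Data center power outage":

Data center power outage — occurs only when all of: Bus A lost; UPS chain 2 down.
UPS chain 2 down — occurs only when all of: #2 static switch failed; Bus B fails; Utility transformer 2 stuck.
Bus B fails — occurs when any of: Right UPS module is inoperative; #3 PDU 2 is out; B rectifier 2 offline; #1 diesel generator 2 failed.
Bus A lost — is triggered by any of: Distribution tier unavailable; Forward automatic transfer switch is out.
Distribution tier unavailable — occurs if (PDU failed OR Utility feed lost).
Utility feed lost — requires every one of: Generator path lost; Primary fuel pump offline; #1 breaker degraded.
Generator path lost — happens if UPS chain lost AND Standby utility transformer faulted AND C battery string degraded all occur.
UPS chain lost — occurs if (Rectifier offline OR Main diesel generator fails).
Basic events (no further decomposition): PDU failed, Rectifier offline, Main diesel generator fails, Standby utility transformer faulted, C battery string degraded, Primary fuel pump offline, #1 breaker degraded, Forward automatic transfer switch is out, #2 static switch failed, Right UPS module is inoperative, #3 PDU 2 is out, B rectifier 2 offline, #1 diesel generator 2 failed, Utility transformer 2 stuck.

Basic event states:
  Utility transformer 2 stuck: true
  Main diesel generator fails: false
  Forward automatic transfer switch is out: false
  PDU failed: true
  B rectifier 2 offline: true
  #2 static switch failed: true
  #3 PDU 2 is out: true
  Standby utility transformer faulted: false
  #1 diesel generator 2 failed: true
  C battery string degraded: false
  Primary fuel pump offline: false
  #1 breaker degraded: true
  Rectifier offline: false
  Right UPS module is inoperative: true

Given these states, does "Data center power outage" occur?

Yes

UPS chain lost [OR]: Rectifier offline=not, Main diesel generator fails=not → no input occurs → does not occur.
Generator path lost [AND]: UPS chain lost=not, Standby utility transformer faulted=not, C battery string degraded=not → not all inputs occur → does not occur.
Utility feed lost [AND]: Generator path lost=not, Primary fuel pump offline=not, #1 breaker degraded=occurs → not all inputs occur → does not occur.
Distribution tier unavailable [OR]: PDU failed=occurs, Utility feed lost=not → at least one input occurs → occurs.
Bus A lost [OR]: Distribution tier unavailable=occurs, Forward automatic transfer switch is out=not → at least one input occurs → occurs.
Bus B fails [OR]: Right UPS module is inoperative=occurs, #3 PDU 2 is out=occurs, B rectifier 2 offline=occurs, #1 diesel generator 2 failed=occurs → at least one input occurs → occurs.
UPS chain 2 down [AND]: #2 static switch failed=occurs, Bus B fails=occurs, Utility transformer 2 stuck=occurs → all inputs occur → occurs.
Data center power outage [AND]: Bus A lost=occurs, UPS chain 2 down=occurs → all inputs occur → occurs.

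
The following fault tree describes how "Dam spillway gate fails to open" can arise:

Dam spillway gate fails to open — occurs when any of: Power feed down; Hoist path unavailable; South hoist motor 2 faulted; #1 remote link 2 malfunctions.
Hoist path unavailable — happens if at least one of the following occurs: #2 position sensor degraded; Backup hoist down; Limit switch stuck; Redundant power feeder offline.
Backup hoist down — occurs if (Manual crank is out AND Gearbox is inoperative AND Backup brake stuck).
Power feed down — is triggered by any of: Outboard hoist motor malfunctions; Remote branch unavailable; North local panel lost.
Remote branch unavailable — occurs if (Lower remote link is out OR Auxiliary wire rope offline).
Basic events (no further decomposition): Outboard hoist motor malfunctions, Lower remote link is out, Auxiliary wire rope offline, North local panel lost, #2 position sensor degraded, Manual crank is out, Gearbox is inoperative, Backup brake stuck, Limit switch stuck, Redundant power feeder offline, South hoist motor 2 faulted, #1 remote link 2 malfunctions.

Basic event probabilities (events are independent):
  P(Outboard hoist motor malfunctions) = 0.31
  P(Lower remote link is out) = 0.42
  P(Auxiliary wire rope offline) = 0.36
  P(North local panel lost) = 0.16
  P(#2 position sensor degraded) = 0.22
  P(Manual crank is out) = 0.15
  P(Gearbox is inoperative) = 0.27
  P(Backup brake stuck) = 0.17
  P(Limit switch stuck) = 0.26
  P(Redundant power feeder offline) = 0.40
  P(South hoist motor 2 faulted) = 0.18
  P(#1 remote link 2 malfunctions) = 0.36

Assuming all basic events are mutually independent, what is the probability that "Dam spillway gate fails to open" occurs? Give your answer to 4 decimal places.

P(Remote branch unavailable) [OR] = 1 − (1−0.42) × (1−0.36) = 0.628800
P(Power feed down) [OR] = 1 − (1−0.31) × (1−0.628800) × (1−0.16) = 0.784852
P(Backup hoist down) [AND] = 0.15 × 0.27 × 0.17 = 0.006885
P(Hoist path unavailable) [OR] = 1 − (1−0.22) × (1−0.006885) × (1−0.26) × (1−0.40) = 0.656064
P(Dam spillway gate fails to open) [OR] = 1 − (1−0.784852) × (1−0.656064) × (1−0.18) × (1−0.36) = 0.961166
Rounded to 4 decimal places: P(Dam spillway gate fails to open) ≈ 0.9612.

0.9612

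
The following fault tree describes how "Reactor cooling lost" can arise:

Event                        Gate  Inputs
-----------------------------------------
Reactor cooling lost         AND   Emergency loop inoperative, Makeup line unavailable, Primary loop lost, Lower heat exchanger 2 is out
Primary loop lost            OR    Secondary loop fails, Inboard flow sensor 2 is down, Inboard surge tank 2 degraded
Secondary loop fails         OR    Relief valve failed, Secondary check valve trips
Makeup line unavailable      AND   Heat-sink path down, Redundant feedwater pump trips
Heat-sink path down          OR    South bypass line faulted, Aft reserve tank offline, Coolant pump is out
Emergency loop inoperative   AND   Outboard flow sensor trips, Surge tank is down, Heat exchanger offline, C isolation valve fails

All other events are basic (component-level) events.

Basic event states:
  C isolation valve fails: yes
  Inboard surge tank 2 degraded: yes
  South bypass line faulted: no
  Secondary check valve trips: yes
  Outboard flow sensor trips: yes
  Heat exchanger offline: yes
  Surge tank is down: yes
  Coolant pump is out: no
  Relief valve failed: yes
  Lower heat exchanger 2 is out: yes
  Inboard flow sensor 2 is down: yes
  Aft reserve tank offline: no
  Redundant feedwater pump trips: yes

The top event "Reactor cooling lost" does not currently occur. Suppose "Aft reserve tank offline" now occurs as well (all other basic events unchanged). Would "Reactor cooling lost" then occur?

Counterfactual: set "Aft reserve tank offline" to occurred.
Emergency loop inoperative [AND]: Outboard flow sensor trips=occurs, Surge tank is down=occurs, Heat exchanger offline=occurs, C isolation valve fails=occurs → all inputs occur → occurs.
Heat-sink path down [OR]: South bypass line faulted=not, Aft reserve tank offline=occurs, Coolant pump is out=not → at least one input occurs → occurs.
Makeup line unavailable [AND]: Heat-sink path down=occurs, Redundant feedwater pump trips=occurs → all inputs occur → occurs.
Secondary loop fails [OR]: Relief valve failed=occurs, Secondary check valve trips=occurs → at least one input occurs → occurs.
Primary loop lost [OR]: Secondary loop fails=occurs, Inboard flow sensor 2 is down=occurs, Inboard surge tank 2 degraded=occurs → at least one input occurs → occurs.
Reactor cooling lost [AND]: Emergency loop inoperative=occurs, Makeup line unavailable=occurs, Primary loop lost=occurs, Lower heat exchanger 2 is out=occurs → all inputs occur → occurs.

Yes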